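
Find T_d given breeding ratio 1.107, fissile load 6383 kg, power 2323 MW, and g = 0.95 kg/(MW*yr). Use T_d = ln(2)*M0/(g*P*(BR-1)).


Breeding gain G = BR - 1 = 1.107 - 1 = 0.107
Fissile production rate = g * P * G = 0.95 * 2323 * 0.107 = 236.13295 kg/yr
T_d = ln(2) * M0 / (g * P * G)
T_d = ln(2) * 6383 / 236.13295 = 18.737 yr

18.737


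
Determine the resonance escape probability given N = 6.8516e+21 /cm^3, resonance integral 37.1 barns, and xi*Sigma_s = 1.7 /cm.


p = exp(-N * I * 1e-24 / (xi*Sigma_s))
p = exp(-6.8516e+21 * 37.1 * 1e-24 / 1.7)
p = 0.86112

0.86112


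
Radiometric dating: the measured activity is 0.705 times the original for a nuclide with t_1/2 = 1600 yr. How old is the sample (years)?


lambda = ln(2) / t_half = ln(2) / 1600 = 4.332170e-04 /yr
t = -ln(A/A0) / lambda
t = -ln(0.705) / 4.332170e-04
t = 806.89 yr

806.89


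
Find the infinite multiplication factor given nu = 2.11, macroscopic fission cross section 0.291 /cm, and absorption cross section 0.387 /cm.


k_inf = nu * Sigma_f / Sigma_a
k_inf = 2.11 * 0.291 / 0.387
k_inf = 1.5866

1.5866


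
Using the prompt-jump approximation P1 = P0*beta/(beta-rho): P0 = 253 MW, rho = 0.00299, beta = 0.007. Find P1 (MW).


P1/P0 = beta / (beta - rho)
P1/P0 = 0.007 / (0.007 - 0.00299) = 1.745636
P1 = 253 * 1.745636 = 441.65 MW

441.65


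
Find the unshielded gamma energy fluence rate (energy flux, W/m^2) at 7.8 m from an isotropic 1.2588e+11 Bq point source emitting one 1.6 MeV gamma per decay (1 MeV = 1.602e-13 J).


psi = A * E * 1.602e-13 / (4*pi*r^2)
psi = 1.2588e+11 * 1.6 * 1.602e-13 / (4*pi*7.8^2)
psi = 4.2203e-05 W/m^2

4.2203e-05


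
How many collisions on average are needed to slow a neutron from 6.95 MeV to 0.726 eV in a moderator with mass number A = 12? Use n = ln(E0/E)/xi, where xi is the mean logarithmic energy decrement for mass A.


xi = 1 + (A-1)^2/(2A)*ln((A-1)/(A+1)) = 0.1577690 (for A = 12)
n = ln(E0/E) / xi
n = ln(6.95e6 / 0.726) / 0.1577690
n = ln(9.573003e+06) / 0.1577690 = 101.89

101.89


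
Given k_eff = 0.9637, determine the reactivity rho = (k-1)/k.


rho = (k_eff - 1) / k_eff
rho = (0.9637 - 1) / 0.9637
rho = -0.037667

-0.037667


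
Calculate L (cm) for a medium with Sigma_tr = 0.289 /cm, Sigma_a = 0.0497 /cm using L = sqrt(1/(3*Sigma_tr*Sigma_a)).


D = 1 / (3 * Sigma_tr) = 1 / (3 * 0.289) = 1.153403 cm
L = sqrt(D / Sigma_a)
L = sqrt(1.153403 / 0.0497)
L = 4.8174 cm

4.8174


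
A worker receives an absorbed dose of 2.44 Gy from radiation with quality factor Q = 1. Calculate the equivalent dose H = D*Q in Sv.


H = D * Q
H = 2.44 * 1
H = 2.4400 Sv

2.4400


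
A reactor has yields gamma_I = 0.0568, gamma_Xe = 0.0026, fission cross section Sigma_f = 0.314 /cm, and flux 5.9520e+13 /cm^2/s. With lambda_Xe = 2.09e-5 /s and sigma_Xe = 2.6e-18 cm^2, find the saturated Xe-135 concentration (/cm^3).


Xe_eq = (gamma_I + gamma_Xe) * Sigma_f * phi / (lambda_Xe + sigma_Xe * phi)
Numerator = (0.0568 + 0.0026) * 0.314 * 5.9520e+13 = 1.110143e+12
Denominator = 2.09e-5 + 2.6e-18 * 5.9520e+13 = 1.756520e-04
Xe_eq = 1.110143e+12 / 1.756520e-04 = 6.3201e+15 /cm^3

6.3201e+15


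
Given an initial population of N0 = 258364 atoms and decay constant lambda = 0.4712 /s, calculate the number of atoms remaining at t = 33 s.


N = N0 * exp(-lambda * t)
N = 258364 * exp(-0.4712 * 33)
N = 0.045617

0.045617


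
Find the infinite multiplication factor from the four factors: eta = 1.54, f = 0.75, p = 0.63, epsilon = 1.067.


k_inf = eta * f * p * epsilon
k_inf = 1.54 * 0.75 * 0.63 * 1.067
k_inf = 0.77640

0.77640


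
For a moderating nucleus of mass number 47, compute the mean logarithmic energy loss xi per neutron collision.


xi = 1 + (A-1)^2/(2A) * ln((A-1)/(A+1))
xi = 1 + (47-1)^2/(2*47) * ln((47-1)/(47 +1))
xi = 0.041956

0.041956


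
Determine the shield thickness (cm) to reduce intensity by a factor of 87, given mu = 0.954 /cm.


x = ln(factor) / mu
x = ln(87) / 0.954
x = 4.6812 cm

4.6812


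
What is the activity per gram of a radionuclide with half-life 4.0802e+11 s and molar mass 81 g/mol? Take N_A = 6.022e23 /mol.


lambda = ln(2) / t_half = ln(2) / 4.0802e+11 = 1.698807e-12 /s
SA = lambda * N_A / M
SA = 1.698807e-12 * 6.022e23 / 81
SA = 1.2630e+10 Bq/g

1.2630e+10


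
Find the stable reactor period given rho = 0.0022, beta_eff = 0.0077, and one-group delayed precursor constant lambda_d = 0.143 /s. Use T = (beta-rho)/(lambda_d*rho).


T = (beta - rho) / (lambda_d * rho)
T = (0.0077 - 0.0022) / (0.143 * 0.0022)
T = 17.483 s

17.483


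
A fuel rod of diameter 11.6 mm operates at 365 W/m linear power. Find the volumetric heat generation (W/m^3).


r = D / 2 / 1000 = 11.6 / 2 / 1000 = 0.0058 m
q''' = q' / (pi * r^2)
q''' = 365 / (pi * 0.0058^2)
q''' = 3.4537e+06 W/m^3

3.4537e+06


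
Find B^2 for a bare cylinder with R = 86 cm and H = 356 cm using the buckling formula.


B^2 = (2.405/R)^2 + (pi/H)^2
B^2 = (2.405/86)^2 + (pi/356)^2
B^2 = 8.5992e-04 /cm^2

8.5992e-04


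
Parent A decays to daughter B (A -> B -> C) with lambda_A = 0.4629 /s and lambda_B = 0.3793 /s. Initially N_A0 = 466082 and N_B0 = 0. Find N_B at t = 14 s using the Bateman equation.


N_B(t) = lambda_A * N_A0 / (lambda_B - lambda_A) * [exp(-lambda_A*t) - exp(-lambda_B*t)]
exp(-0.4629*14) = 0.001532891; exp(-0.3793*14) = 0.004940938
N_B = 0.4629 * 466082 / (0.3793 - 0.4629) * (0.001532891 - 0.004940938)
N_B = 8795.3

8795.3


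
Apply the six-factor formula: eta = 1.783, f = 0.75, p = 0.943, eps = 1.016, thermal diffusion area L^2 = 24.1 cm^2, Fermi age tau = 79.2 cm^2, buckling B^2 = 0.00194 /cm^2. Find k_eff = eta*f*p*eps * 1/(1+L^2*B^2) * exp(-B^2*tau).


k_inf = eta*f*p*eps = 1.783*0.75*0.943*1.016 = 1.281203
P_TNL = 1/(1 + L^2*B^2) = 1/(1 + 24.1*0.00194) = 0.9553343
P_FNL = exp(-B^2*tau) = exp(-0.00194*79.2) = 0.8575738
k_eff = k_inf * P_TNL * P_FNL = 1.281203 * 0.9553343 * 0.8575738
k_eff = 1.0497

1.0497


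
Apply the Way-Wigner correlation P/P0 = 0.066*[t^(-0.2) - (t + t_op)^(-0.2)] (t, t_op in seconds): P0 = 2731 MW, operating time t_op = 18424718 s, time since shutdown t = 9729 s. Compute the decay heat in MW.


P/P0 = 0.066 * [t^(-0.2) - (t + t_op)^(-0.2)]
P/P0 = 0.066 * [9729^(-0.2) - (9729 + 18424718)^(-0.2)]
P/P0 = 0.066 * [0.1593626 - 0.03522686] = 0.008192959
P = 2731 * 0.008192959 = 22.375 MW

22.375


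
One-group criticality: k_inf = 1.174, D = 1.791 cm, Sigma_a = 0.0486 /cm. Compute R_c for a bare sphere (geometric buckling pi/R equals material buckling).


L^2 = D / Sigma_a = 1.791 / 0.0486 = 36.85185 cm^2
B_m^2 = (k_inf - 1) / L^2 = (1.174 - 1) / 36.85185 = 0.004721608 /cm^2
For a bare sphere: B_g = pi/R, so R_c = pi / sqrt(B_m^2)
R_c = pi / sqrt(0.004721608) = 45.720 cm

45.720


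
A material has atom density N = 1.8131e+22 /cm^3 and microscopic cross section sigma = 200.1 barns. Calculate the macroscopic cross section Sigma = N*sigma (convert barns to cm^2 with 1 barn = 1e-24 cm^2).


Sigma = N * sigma_barns * 1e-24
Sigma = 1.8131e+22 * 200.1 * 1e-24
Sigma = 3.6280 /cm

3.6280


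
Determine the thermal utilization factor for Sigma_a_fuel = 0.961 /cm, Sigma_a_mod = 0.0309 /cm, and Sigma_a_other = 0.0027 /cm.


f = Sigma_a_fuel / (Sigma_a_fuel + Sigma_a_mod + Sigma_a_other)
f = 0.961 / (0.961 + 0.0309 + 0.0027)
f = 0.96622

0.96622


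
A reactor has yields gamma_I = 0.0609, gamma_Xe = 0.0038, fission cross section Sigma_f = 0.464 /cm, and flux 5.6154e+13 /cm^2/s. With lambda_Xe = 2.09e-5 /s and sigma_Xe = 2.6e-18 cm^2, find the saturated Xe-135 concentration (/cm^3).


Xe_eq = (gamma_I + gamma_Xe) * Sigma_f * phi / (lambda_Xe + sigma_Xe * phi)
Numerator = (0.0609 + 0.0038) * 0.464 * 5.6154e+13 = 1.685788e+12
Denominator = 2.09e-5 + 2.6e-18 * 5.6154e+13 = 1.669004e-04
Xe_eq = 1.685788e+12 / 1.669004e-04 = 1.0101e+16 /cm^3

1.0101e+16


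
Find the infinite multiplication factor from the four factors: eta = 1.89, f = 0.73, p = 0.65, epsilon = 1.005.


k_inf = eta * f * p * epsilon
k_inf = 1.89 * 0.73 * 0.65 * 1.005
k_inf = 0.90129

0.90129


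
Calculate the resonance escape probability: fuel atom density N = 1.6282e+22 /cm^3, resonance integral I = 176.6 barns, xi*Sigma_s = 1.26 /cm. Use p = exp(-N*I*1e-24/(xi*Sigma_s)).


p = exp(-N * I * 1e-24 / (xi*Sigma_s))
p = exp(-1.6282e+22 * 176.6 * 1e-24 / 1.26)
p = 0.10207

0.10207


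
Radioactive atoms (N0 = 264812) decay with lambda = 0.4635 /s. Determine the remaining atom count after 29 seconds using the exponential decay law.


N = N0 * exp(-lambda * t)
N = 264812 * exp(-0.4635 * 29)
N = 0.38492

0.38492


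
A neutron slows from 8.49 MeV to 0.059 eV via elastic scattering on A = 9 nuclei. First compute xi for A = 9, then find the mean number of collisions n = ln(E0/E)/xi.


xi = 1 + (A-1)^2/(2A)*ln((A-1)/(A+1)) = 0.2066007 (for A = 9)
n = ln(E0/E) / xi
n = ln(8.49e6 / 0.059) / 0.2066007
n = ln(1.438983e+08) / 0.2066007 = 90.922

90.922


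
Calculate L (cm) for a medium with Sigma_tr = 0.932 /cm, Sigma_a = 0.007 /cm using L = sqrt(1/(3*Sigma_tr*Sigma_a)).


D = 1 / (3 * Sigma_tr) = 1 / (3 * 0.932) = 0.3576538 cm
L = sqrt(D / Sigma_a)
L = sqrt(0.3576538 / 0.007)
L = 7.1480 cm

7.1480


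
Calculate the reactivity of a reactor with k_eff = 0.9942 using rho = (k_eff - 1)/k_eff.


rho = (k_eff - 1) / k_eff
rho = (0.9942 - 1) / 0.9942
rho = -0.0058338

-0.0058338


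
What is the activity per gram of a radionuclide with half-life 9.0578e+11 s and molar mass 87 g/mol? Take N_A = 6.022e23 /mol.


lambda = ln(2) / t_half = ln(2) / 9.0578e+11 = 7.652489e-13 /s
SA = lambda * N_A / M
SA = 7.652489e-13 * 6.022e23 / 87
SA = 5.2969e+09 Bq/g

5.2969e+09


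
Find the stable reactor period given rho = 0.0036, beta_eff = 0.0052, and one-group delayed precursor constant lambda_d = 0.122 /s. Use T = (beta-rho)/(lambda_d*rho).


T = (beta - rho) / (lambda_d * rho)
T = (0.0052 - 0.0036) / (0.122 * 0.0036)
T = 3.6430 s

3.6430


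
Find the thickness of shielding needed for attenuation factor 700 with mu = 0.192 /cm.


x = ln(factor) / mu
x = ln(700) / 0.192
x = 34.120 cm

34.120


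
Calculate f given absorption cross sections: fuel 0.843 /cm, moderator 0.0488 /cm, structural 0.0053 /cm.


f = Sigma_a_fuel / (Sigma_a_fuel + Sigma_a_mod + Sigma_a_other)
f = 0.843 / (0.843 + 0.0488 + 0.0053)
f = 0.93969

0.93969


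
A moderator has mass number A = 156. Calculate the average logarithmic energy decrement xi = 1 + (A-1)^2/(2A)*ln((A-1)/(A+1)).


xi = 1 + (A-1)^2/(2A) * ln((A-1)/(A+1))
xi = 1 + (156-1)^2/(2*156) * ln((156-1)/(156 +1))
xi = 0.012766

0.012766


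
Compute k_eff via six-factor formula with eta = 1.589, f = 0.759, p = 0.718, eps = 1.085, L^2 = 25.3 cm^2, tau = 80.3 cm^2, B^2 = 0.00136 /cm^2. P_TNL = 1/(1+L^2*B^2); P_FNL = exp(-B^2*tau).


k_inf = eta*f*p*eps = 1.589*0.759*0.718*1.085 = 0.9395499
P_TNL = 1/(1 + L^2*B^2) = 1/(1 + 25.3*0.00136) = 0.9667365
P_FNL = exp(-B^2*tau) = exp(-0.00136*80.3) = 0.8965439
k_eff = k_inf * P_TNL * P_FNL = 0.9395499 * 0.9667365 * 0.8965439
k_eff = 0.81433

0.81433


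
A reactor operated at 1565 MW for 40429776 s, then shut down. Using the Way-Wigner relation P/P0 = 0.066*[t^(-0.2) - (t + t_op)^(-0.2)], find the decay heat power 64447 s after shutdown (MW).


P/P0 = 0.066 * [t^(-0.2) - (t + t_op)^(-0.2)]
P/P0 = 0.066 * [64447^(-0.2) - (64447 + 40429776)^(-0.2)]
P/P0 = 0.066 * [0.1091841 - 0.03009687] = 0.005219757
P = 1565 * 0.005219757 = 8.1689 MW

8.1689


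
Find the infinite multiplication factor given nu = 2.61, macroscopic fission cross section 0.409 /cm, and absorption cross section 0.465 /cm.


k_inf = nu * Sigma_f / Sigma_a
k_inf = 2.61 * 0.409 / 0.465
k_inf = 2.2957

2.2957


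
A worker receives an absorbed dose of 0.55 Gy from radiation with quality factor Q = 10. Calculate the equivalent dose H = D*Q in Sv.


H = D * Q
H = 0.55 * 10
H = 5.5000 Sv

5.5000


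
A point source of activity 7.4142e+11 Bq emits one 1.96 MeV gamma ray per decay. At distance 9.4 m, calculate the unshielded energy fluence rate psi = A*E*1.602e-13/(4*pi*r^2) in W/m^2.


psi = A * E * 1.602e-13 / (4*pi*r^2)
psi = 7.4142e+11 * 1.96 * 1.602e-13 / (4*pi*9.4^2)
psi = 2.0966e-04 W/m^2

2.0966e-04


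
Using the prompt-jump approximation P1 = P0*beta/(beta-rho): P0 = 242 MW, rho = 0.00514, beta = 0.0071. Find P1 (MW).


P1/P0 = beta / (beta - rho)
P1/P0 = 0.0071 / (0.0071 - 0.00514) = 3.622449
P1 = 242 * 3.622449 = 876.63 MW

876.63


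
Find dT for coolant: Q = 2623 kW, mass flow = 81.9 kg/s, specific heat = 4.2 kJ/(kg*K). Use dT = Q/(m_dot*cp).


dT = Q / (m_dot * cp)
dT = 2623 / (81.9 * 4.2)
dT = 7.6254 C

7.6254


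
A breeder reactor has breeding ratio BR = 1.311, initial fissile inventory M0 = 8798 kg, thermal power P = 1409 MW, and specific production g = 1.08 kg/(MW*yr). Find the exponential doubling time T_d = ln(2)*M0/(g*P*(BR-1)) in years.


Breeding gain G = BR - 1 = 1.311 - 1 = 0.311
Fissile production rate = g * P * G = 1.08 * 1409 * 0.311 = 473.25492 kg/yr
T_d = ln(2) * M0 / (g * P * G)
T_d = ln(2) * 8798 / 473.25492 = 12.886 yr

12.886


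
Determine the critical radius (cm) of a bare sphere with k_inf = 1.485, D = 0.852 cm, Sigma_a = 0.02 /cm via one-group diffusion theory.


L^2 = D / Sigma_a = 0.852 / 0.02 = 42.60000 cm^2
B_m^2 = (k_inf - 1) / L^2 = (1.485 - 1) / 42.60000 = 0.01138498 /cm^2
For a bare sphere: B_g = pi/R, so R_c = pi / sqrt(B_m^2)
R_c = pi / sqrt(0.01138498) = 29.443 cm

29.443


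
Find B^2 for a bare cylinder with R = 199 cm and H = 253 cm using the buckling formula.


B^2 = (2.405/R)^2 + (pi/H)^2
B^2 = (2.405/199)^2 + (pi/253)^2
B^2 = 3.0025e-04 /cm^2

3.0025e-04


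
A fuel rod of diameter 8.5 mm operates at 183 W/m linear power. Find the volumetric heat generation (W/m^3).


r = D / 2 / 1000 = 8.5 / 2 / 1000 = 0.00425 m
q''' = q' / (pi * r^2)
q''' = 183 / (pi * 0.00425^2)
q''' = 3.2250e+06 W/m^3

3.2250e+06


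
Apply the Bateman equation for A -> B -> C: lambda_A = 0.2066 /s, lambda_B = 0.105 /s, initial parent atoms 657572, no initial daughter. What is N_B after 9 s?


N_B(t) = lambda_A * N_A0 / (lambda_B - lambda_A) * [exp(-lambda_A*t) - exp(-lambda_B*t)]
exp(-0.2066*9) = 0.1557661; exp(-0.105*9) = 0.3886796
N_B = 0.2066 * 657572 / (0.105 - 0.2066) * (0.1557661 - 0.3886796)
N_B = 311440

311440


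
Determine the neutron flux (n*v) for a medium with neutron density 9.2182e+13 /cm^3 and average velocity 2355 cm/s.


phi = n * v
phi = 9.2182e+13 * 2355
phi = 2.1709e+17 /cm^2/s

2.1709e+17


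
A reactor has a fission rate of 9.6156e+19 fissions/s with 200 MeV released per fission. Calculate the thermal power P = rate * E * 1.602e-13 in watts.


P = fission_rate * E_MeV * 1.602e-13
P = 9.6156e+19 * 200 * 1.602e-13
P = 3.0808e+09 W

3.0808e+09


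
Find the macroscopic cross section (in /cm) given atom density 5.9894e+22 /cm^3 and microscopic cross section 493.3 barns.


Sigma = N * sigma_barns * 1e-24
Sigma = 5.9894e+22 * 493.3 * 1e-24
Sigma = 29.546 /cm

29.546


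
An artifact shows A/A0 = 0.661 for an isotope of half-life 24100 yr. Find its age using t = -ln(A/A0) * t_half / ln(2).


lambda = ln(2) / t_half = ln(2) / 24100 = 2.876129e-05 /yr
t = -ln(A/A0) / lambda
t = -ln(0.661) / 2.876129e-05
t = 14394 yr

14394


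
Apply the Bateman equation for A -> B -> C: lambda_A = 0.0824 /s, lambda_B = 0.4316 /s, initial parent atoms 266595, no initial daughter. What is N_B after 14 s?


N_B(t) = lambda_A * N_A0 / (lambda_B - lambda_A) * [exp(-lambda_A*t) - exp(-lambda_B*t)]
exp(-0.0824*14) = 0.3154989; exp(-0.4316*14) = 0.002375850
N_B = 0.0824 * 266595 / (0.4316 - 0.0824) * (0.3154989 - 0.002375850)
N_B = 19698

19698


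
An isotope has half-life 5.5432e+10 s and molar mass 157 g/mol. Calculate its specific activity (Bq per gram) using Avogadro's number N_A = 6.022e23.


lambda = ln(2) / t_half = ln(2) / 5.5432e+10 = 1.250446e-11 /s
SA = lambda * N_A / M
SA = 1.250446e-11 * 6.022e23 / 157
SA = 4.7963e+10 Bq/g

4.7963e+10


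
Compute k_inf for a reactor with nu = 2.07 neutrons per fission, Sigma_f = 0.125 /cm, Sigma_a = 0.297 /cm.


k_inf = nu * Sigma_f / Sigma_a
k_inf = 2.07 * 0.125 / 0.297
k_inf = 0.87121

0.87121


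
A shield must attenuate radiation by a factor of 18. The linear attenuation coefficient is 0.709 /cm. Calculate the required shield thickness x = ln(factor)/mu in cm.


x = ln(factor) / mu
x = ln(18) / 0.709
x = 4.0767 cm

4.0767


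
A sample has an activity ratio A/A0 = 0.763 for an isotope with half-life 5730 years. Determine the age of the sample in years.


lambda = ln(2) / t_half = ln(2) / 5730 = 1.209681e-04 /yr
t = -ln(A/A0) / lambda
t = -ln(0.763) / 1.209681e-04
t = 2236.1 yr

2236.1


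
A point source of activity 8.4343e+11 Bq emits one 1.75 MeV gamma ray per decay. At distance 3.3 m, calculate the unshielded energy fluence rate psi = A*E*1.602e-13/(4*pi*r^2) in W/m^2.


psi = A * E * 1.602e-13 / (4*pi*r^2)
psi = 8.4343e+11 * 1.75 * 1.602e-13 / (4*pi*3.3^2)
psi = 0.0017279 W/m^2

0.0017279


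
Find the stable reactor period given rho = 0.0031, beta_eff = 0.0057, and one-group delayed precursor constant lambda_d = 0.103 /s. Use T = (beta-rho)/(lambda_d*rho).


T = (beta - rho) / (lambda_d * rho)
T = (0.0057 - 0.0031) / (0.103 * 0.0031)
T = 8.1428 s

8.1428


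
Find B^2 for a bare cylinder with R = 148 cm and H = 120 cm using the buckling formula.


B^2 = (2.405/R)^2 + (pi/H)^2
B^2 = (2.405/148)^2 + (pi/120)^2
B^2 = 9.4945e-04 /cm^2

9.4945e-04


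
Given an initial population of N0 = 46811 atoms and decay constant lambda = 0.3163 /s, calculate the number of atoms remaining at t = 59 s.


N = N0 * exp(-lambda * t)
N = 46811 * exp(-0.3163 * 59)
N = 3.6785e-04

3.6785e-04


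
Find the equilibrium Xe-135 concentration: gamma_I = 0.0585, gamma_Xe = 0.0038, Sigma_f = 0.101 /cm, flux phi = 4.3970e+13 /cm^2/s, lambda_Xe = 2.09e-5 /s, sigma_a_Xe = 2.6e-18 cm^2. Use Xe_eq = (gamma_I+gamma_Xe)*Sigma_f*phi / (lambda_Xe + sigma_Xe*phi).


Xe_eq = (gamma_I + gamma_Xe) * Sigma_f * phi / (lambda_Xe + sigma_Xe * phi)
Numerator = (0.0585 + 0.0038) * 0.101 * 4.3970e+13 = 2.766724e+11
Denominator = 2.09e-5 + 2.6e-18 * 4.3970e+13 = 1.352220e-04
Xe_eq = 2.766724e+11 / 1.352220e-04 = 2.0461e+15 /cm^3

2.0461e+15


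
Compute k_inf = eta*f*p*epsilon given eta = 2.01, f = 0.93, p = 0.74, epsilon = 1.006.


k_inf = eta * f * p * epsilon
k_inf = 2.01 * 0.93 * 0.74 * 1.006
k_inf = 1.3916

1.3916


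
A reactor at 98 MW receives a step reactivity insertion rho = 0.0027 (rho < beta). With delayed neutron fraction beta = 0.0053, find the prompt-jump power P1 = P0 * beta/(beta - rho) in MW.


P1/P0 = beta / (beta - rho)
P1/P0 = 0.0053 / (0.0053 - 0.0027) = 2.038462
P1 = 98 * 2.038462 = 199.77 MW

199.77


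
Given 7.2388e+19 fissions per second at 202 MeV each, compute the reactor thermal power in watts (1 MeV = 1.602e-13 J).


P = fission_rate * E_MeV * 1.602e-13
P = 7.2388e+19 * 202 * 1.602e-13
P = 2.3425e+09 W

2.3425e+09


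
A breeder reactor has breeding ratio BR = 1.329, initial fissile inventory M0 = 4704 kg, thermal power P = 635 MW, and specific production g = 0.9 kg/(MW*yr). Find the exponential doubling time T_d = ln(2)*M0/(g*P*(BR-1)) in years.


Breeding gain G = BR - 1 = 1.329 - 1 = 0.329
Fissile production rate = g * P * G = 0.9 * 635 * 0.329 = 188.0235 kg/yr
T_d = ln(2) * M0 / (g * P * G)
T_d = ln(2) * 4704 / 188.0235 = 17.341 yr

17.341


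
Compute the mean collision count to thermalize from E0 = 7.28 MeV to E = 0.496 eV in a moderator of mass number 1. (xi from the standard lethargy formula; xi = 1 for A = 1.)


xi = 1 + (A-1)^2/(2A)*ln((A-1)/(A+1)) = 1 (for A = 1)
n = ln(E0/E) / xi
n = ln(7.28e6 / 0.496) / 1
n = ln(1.467742e+07) / 1 = 16.502

16.502


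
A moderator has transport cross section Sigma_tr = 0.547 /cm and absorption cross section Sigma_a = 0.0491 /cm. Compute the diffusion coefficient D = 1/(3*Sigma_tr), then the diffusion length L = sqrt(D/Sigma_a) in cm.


D = 1 / (3 * Sigma_tr) = 1 / (3 * 0.547) = 0.6093845 cm
L = sqrt(D / Sigma_a)
L = sqrt(0.6093845 / 0.0491)
L = 3.5229 cm

3.5229


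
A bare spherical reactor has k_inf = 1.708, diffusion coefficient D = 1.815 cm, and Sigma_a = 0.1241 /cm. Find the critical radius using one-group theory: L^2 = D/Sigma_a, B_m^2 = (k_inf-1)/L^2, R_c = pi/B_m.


L^2 = D / Sigma_a = 1.815 / 0.1241 = 14.62530 cm^2
B_m^2 = (k_inf - 1) / L^2 = (1.708 - 1) / 14.62530 = 0.04840926 /cm^2
For a bare sphere: B_g = pi/R, so R_c = pi / sqrt(B_m^2)
R_c = pi / sqrt(0.04840926) = 14.279 cm

14.279


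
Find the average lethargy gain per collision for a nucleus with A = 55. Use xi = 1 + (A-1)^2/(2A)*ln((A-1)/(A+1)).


xi = 1 + (A-1)^2/(2A) * ln((A-1)/(A+1))
xi = 1 + (55-1)^2/(2*55) * ln((55-1)/(55 +1))
xi = 0.035927

0.035927


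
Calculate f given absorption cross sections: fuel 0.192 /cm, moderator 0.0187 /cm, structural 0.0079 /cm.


f = Sigma_a_fuel / (Sigma_a_fuel + Sigma_a_mod + Sigma_a_other)
f = 0.192 / (0.192 + 0.0187 + 0.0079)
f = 0.87832

0.87832


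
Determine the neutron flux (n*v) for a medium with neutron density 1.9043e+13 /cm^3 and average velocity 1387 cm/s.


phi = n * v
phi = 1.9043e+13 * 1387
phi = 2.6413e+16 /cm^2/s

2.6413e+16


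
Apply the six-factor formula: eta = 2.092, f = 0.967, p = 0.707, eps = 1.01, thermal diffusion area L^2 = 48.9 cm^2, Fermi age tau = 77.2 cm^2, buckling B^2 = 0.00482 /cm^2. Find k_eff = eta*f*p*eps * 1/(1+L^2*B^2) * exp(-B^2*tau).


k_inf = eta*f*p*eps = 2.092*0.967*0.707*1.01 = 1.444538
P_TNL = 1/(1 + L^2*B^2) = 1/(1 + 48.9*0.00482) = 0.8092592
P_FNL = exp(-B^2*tau) = exp(-0.00482*77.2) = 0.6892826
k_eff = k_inf * P_TNL * P_FNL = 1.444538 * 0.8092592 * 0.6892826
k_eff = 0.80578

0.80578


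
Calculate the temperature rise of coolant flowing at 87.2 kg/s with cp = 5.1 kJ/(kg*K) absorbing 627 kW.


dT = Q / (m_dot * cp)
dT = 627 / (87.2 * 5.1)
dT = 1.4099 C

1.4099


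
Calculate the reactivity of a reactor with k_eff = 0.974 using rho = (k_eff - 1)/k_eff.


rho = (k_eff - 1) / k_eff
rho = (0.974 - 1) / 0.974
rho = -0.026694

-0.026694


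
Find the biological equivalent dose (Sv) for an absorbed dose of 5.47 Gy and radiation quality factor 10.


H = D * Q
H = 5.47 * 10
H = 54.700 Sv

54.700


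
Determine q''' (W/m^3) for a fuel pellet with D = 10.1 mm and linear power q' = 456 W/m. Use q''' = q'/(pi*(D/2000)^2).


r = D / 2 / 1000 = 10.1 / 2 / 1000 = 0.00505 m
q''' = q' / (pi * r^2)
q''' = 456 / (pi * 0.00505^2)
q''' = 5.6916e+06 W/m^3

5.6916e+06


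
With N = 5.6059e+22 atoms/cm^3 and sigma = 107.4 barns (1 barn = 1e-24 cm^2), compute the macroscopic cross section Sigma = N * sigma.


Sigma = N * sigma_barns * 1e-24
Sigma = 5.6059e+22 * 107.4 * 1e-24
Sigma = 6.0207 /cm

6.0207


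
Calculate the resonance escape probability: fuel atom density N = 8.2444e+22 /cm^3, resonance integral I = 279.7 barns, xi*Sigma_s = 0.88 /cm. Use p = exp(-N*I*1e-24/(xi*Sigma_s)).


p = exp(-N * I * 1e-24 / (xi*Sigma_s))
p = exp(-8.2444e+22 * 279.7 * 1e-24 / 0.88)
p = 4.1660e-12

4.1660e-12


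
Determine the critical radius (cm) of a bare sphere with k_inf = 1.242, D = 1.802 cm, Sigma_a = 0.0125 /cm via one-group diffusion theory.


L^2 = D / Sigma_a = 1.802 / 0.0125 = 144.1600 cm^2
B_m^2 = (k_inf - 1) / L^2 = (1.242 - 1) / 144.1600 = 0.001678690 /cm^2
For a bare sphere: B_g = pi/R, so R_c = pi / sqrt(B_m^2)
R_c = pi / sqrt(0.001678690) = 76.677 cm

76.677


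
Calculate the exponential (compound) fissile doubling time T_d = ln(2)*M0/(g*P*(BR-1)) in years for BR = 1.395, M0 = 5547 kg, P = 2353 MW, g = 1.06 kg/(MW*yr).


Breeding gain G = BR - 1 = 1.395 - 1 = 0.395
Fissile production rate = g * P * G = 1.06 * 2353 * 0.395 = 985.2011 kg/yr
T_d = ln(2) * M0 / (g * P * G)
T_d = ln(2) * 5547 / 985.2011 = 3.9026 yr

3.9026


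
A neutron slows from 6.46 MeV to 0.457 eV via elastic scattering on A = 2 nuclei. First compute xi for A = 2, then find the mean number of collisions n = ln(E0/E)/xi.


xi = 1 + (A-1)^2/(2A)*ln((A-1)/(A+1)) = 0.7253469 (for A = 2)
n = ln(E0/E) / xi
n = ln(6.46e6 / 0.457) / 0.7253469
n = ln(1.413567e+07) / 0.7253469 = 22.698

22.698


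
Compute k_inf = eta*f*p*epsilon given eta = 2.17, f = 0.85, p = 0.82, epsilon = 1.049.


k_inf = eta * f * p * epsilon
k_inf = 2.17 * 0.85 * 0.82 * 1.049
k_inf = 1.5866

1.5866


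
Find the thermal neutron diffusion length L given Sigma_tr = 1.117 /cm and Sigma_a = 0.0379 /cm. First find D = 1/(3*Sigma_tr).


D = 1 / (3 * Sigma_tr) = 1 / (3 * 1.117) = 0.2984184 cm
L = sqrt(D / Sigma_a)
L = sqrt(0.2984184 / 0.0379)
L = 2.8060 cm

2.8060


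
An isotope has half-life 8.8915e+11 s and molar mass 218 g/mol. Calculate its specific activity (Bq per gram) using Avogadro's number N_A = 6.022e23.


lambda = ln(2) / t_half = ln(2) / 8.8915e+11 = 7.795616e-13 /s
SA = lambda * N_A / M
SA = 7.795616e-13 * 6.022e23 / 218
SA = 2.1534e+09 Bq/g

2.1534e+09


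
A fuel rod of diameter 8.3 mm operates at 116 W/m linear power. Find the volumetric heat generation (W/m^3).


r = D / 2 / 1000 = 8.3 / 2 / 1000 = 0.00415 m
q''' = q' / (pi * r^2)
q''' = 116 / (pi * 0.00415^2)
q''' = 2.1439e+06 W/m^3

2.1439e+06


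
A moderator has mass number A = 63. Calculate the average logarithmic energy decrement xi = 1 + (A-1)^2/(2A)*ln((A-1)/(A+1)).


xi = 1 + (A-1)^2/(2A) * ln((A-1)/(A+1))
xi = 1 + (63-1)^2/(2*63) * ln((63-1)/(63 +1))
xi = 0.031413

0.031413


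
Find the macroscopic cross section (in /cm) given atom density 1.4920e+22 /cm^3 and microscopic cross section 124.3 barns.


Sigma = N * sigma_barns * 1e-24
Sigma = 1.4920e+22 * 124.3 * 1e-24
Sigma = 1.8546 /cm

1.8546


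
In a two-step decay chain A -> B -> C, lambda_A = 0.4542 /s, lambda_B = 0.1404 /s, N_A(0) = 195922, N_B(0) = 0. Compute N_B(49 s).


N_B(t) = lambda_A * N_A0 / (lambda_B - lambda_A) * [exp(-lambda_A*t) - exp(-lambda_B*t)]
exp(-0.4542*49) = 2.159876e-10; exp(-0.1404*49) = 0.001028555
N_B = 0.4542 * 195922 / (0.1404 - 0.4542) * (2.159876e-10 - 0.001028555)
N_B = 291.68

291.68


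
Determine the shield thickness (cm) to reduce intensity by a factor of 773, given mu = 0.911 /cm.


x = ln(factor) / mu
x = ln(773) / 0.911
x = 7.3000 cm

7.3000


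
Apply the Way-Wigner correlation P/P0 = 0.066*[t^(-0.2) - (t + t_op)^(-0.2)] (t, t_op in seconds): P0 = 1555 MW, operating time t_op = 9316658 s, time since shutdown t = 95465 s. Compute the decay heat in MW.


P/P0 = 0.066 * [t^(-0.2) - (t + t_op)^(-0.2)]
P/P0 = 0.066 * [95465^(-0.2) - (95465 + 9316658)^(-0.2)]
P/P0 = 0.066 * [0.1009325 - 0.04029605] = 0.004002006
P = 1555 * 0.004002006 = 6.2231 MW

6.2231


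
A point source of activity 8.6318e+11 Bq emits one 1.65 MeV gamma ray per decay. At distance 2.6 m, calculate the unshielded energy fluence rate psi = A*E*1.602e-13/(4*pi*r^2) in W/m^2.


psi = A * E * 1.602e-13 / (4*pi*r^2)
psi = 8.6318e+11 * 1.65 * 1.602e-13 / (4*pi*2.6^2)
psi = 0.0026859 W/m^2

0.0026859


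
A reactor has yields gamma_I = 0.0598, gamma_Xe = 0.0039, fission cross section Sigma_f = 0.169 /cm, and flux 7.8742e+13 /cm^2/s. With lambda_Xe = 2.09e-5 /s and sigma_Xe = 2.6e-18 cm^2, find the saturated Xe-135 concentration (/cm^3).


Xe_eq = (gamma_I + gamma_Xe) * Sigma_f * phi / (lambda_Xe + sigma_Xe * phi)
Numerator = (0.0598 + 0.0039) * 0.169 * 7.8742e+13 = 8.476813e+11
Denominator = 2.09e-5 + 2.6e-18 * 7.8742e+13 = 2.256292e-04
Xe_eq = 8.476813e+11 / 2.256292e-04 = 3.7570e+15 /cm^3

3.7570e+15


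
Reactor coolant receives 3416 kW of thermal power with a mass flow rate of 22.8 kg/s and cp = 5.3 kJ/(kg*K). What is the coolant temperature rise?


dT = Q / (m_dot * cp)
dT = 3416 / (22.8 * 5.3)
dT = 28.269 C

28.269


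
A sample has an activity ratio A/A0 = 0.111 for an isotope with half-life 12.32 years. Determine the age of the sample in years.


lambda = ln(2) / t_half = ln(2) / 12.32 = 0.05626195 /yr
t = -ln(A/A0) / lambda
t = -ln(0.111) / 0.05626195
t = 39.071 yr

39.071


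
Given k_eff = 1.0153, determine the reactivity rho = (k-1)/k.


rho = (k_eff - 1) / k_eff
rho = (1.0153 - 1) / 1.0153
rho = 0.015069

0.015069


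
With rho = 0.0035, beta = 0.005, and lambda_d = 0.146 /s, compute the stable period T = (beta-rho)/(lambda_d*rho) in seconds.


T = (beta - rho) / (lambda_d * rho)
T = (0.005 - 0.0035) / (0.146 * 0.0035)
T = 2.9354 s

2.9354


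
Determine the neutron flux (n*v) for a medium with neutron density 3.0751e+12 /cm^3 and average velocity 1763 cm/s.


phi = n * v
phi = 3.0751e+12 * 1763
phi = 5.4214e+15 /cm^2/s

5.4214e+15


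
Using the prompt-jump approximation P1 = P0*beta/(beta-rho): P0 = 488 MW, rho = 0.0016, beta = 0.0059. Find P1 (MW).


P1/P0 = beta / (beta - rho)
P1/P0 = 0.0059 / (0.0059 - 0.0016) = 1.372093
P1 = 488 * 1.372093 = 669.58 MW

669.58


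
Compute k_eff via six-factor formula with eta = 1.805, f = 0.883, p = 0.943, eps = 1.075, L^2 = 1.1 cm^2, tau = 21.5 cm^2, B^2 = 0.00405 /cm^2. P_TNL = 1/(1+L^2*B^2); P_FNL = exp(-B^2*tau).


k_inf = eta*f*p*eps = 1.805*0.883*0.943*1.075 = 1.615690
P_TNL = 1/(1 + L^2*B^2) = 1/(1 + 1.1*0.00405) = 0.9955648
P_FNL = exp(-B^2*tau) = exp(-0.00405*21.5) = 0.9166083
k_eff = k_inf * P_TNL * P_FNL = 1.615690 * 0.9955648 * 0.9166083
k_eff = 1.4744

1.4744


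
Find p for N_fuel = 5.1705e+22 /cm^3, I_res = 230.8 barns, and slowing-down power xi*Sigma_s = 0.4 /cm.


p = exp(-N * I * 1e-24 / (xi*Sigma_s))
p = exp(-5.1705e+22 * 230.8 * 1e-24 / 0.4)
p = 1.1050e-13

1.1050e-13


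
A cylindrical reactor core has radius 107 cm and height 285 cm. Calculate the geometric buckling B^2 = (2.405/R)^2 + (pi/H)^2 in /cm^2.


B^2 = (2.405/R)^2 + (pi/H)^2
B^2 = (2.405/107)^2 + (pi/285)^2
B^2 = 6.2671e-04 /cm^2

6.2671e-04


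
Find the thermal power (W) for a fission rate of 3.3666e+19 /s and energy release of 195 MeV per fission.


P = fission_rate * E_MeV * 1.602e-13
P = 3.3666e+19 * 195 * 1.602e-13
P = 1.0517e+09 W

1.0517e+09


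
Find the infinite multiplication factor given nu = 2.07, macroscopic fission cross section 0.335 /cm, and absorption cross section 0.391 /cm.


k_inf = nu * Sigma_f / Sigma_a
k_inf = 2.07 * 0.335 / 0.391
k_inf = 1.7735

1.7735


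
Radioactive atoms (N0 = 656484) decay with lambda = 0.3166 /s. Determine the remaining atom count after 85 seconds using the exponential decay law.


N = N0 * exp(-lambda * t)
N = 656484 * exp(-0.3166 * 85)
N = 1.3487e-06

1.3487e-06


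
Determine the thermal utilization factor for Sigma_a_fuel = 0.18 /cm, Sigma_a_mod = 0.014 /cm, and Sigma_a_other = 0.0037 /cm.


f = Sigma_a_fuel / (Sigma_a_fuel + Sigma_a_mod + Sigma_a_other)
f = 0.18 / (0.18 + 0.014 + 0.0037)
f = 0.91047

0.91047


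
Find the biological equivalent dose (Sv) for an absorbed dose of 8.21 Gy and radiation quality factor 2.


H = D * Q
H = 8.21 * 2
H = 16.420 Sv

16.420


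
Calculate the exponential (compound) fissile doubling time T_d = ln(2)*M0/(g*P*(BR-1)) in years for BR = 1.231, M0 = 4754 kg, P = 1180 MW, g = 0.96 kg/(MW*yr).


Breeding gain G = BR - 1 = 1.231 - 1 = 0.231
Fissile production rate = g * P * G = 0.96 * 1180 * 0.231 = 261.6768 kg/yr
T_d = ln(2) * M0 / (g * P * G)
T_d = ln(2) * 4754 / 261.6768 = 12.593 yr

12.593


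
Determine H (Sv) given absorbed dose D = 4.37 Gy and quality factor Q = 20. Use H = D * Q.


H = D * Q
H = 4.37 * 20
H = 87.400 Sv

87.400


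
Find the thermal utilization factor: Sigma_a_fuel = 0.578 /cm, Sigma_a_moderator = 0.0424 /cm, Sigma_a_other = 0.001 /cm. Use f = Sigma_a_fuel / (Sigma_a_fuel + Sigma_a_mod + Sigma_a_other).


f = Sigma_a_fuel / (Sigma_a_fuel + Sigma_a_mod + Sigma_a_other)
f = 0.578 / (0.578 + 0.0424 + 0.001)
f = 0.93016

0.93016


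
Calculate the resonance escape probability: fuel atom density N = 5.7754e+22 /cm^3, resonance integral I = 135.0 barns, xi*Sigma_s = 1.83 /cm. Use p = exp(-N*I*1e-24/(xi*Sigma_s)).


p = exp(-N * I * 1e-24 / (xi*Sigma_s))
p = exp(-5.7754e+22 * 135.0 * 1e-24 / 1.83)
p = 0.014115

0.014115


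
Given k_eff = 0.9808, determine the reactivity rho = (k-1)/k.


rho = (k_eff - 1) / k_eff
rho = (0.9808 - 1) / 0.9808
rho = -0.019576

-0.019576


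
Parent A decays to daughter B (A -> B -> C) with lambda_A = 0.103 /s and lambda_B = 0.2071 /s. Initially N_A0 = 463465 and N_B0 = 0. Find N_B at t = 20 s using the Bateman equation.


N_B(t) = lambda_A * N_A0 / (lambda_B - lambda_A) * [exp(-lambda_A*t) - exp(-lambda_B*t)]
exp(-0.103*20) = 0.1274540; exp(-0.2071*20) = 0.01589104
N_B = 0.103 * 463465 / (0.2071 - 0.103) * (0.1274540 - 0.01589104)
N_B = 51159

51159


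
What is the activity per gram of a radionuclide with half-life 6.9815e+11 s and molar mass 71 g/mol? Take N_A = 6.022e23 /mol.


lambda = ln(2) / t_half = ln(2) / 6.9815e+11 = 9.928342e-13 /s
SA = lambda * N_A / M
SA = 9.928342e-13 * 6.022e23 / 71
SA = 8.4209e+09 Bq/g

8.4209e+09


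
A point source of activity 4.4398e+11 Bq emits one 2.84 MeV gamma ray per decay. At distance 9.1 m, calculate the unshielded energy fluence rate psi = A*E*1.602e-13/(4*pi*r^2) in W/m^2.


psi = A * E * 1.602e-13 / (4*pi*r^2)
psi = 4.4398e+11 * 2.84 * 1.602e-13 / (4*pi*9.1^2)
psi = 1.9411e-04 W/m^2

1.9411e-04


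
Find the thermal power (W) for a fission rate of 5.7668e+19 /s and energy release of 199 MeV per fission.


P = fission_rate * E_MeV * 1.602e-13
P = 5.7668e+19 * 199 * 1.602e-13
P = 1.8384e+09 W

1.8384e+09


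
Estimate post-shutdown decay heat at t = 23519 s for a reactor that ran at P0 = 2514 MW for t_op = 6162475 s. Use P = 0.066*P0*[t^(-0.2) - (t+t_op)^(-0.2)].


P/P0 = 0.066 * [t^(-0.2) - (t + t_op)^(-0.2)]
P/P0 = 0.066 * [23519^(-0.2) - (23519 + 6162475)^(-0.2)]
P/P0 = 0.066 * [0.1335722 - 0.04382461] = 0.005923341
P = 2514 * 0.005923341 = 14.891 MW

14.891


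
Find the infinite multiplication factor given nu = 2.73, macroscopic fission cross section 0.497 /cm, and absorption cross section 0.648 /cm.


k_inf = nu * Sigma_f / Sigma_a
k_inf = 2.73 * 0.497 / 0.648
k_inf = 2.0938

2.0938


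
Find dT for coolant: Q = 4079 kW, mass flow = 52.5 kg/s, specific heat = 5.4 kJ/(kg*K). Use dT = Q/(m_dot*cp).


dT = Q / (m_dot * cp)
dT = 4079 / (52.5 * 5.4)
dT = 14.388 C

14.388


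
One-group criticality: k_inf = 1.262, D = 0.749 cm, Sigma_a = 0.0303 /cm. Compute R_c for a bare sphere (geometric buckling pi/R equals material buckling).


L^2 = D / Sigma_a = 0.749 / 0.0303 = 24.71947 cm^2
B_m^2 = (k_inf - 1) / L^2 = (1.262 - 1) / 24.71947 = 0.01059893 /cm^2
For a bare sphere: B_g = pi/R, so R_c = pi / sqrt(B_m^2)
R_c = pi / sqrt(0.01059893) = 30.515 cm

30.515


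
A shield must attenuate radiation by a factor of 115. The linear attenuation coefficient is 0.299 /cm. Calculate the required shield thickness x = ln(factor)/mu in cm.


x = ln(factor) / mu
x = ln(115) / 0.299
x = 15.869 cm

15.869


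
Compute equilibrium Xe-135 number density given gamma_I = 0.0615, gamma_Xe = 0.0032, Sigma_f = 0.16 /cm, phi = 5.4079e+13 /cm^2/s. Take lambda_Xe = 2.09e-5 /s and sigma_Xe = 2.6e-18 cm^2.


Xe_eq = (gamma_I + gamma_Xe) * Sigma_f * phi / (lambda_Xe + sigma_Xe * phi)
Numerator = (0.0615 + 0.0032) * 0.16 * 5.4079e+13 = 5.598258e+11
Denominator = 2.09e-5 + 2.6e-18 * 5.4079e+13 = 1.615054e-04
Xe_eq = 5.598258e+11 / 1.615054e-04 = 3.4663e+15 /cm^3

3.4663e+15


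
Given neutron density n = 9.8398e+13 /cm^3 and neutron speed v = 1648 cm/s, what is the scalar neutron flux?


phi = n * v
phi = 9.8398e+13 * 1648
phi = 1.6216e+17 /cm^2/s

1.6216e+17


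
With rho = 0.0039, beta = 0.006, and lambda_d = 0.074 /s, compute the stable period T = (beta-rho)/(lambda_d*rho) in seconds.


T = (beta - rho) / (lambda_d * rho)
T = (0.006 - 0.0039) / (0.074 * 0.0039)
T = 7.2765 s

7.2765


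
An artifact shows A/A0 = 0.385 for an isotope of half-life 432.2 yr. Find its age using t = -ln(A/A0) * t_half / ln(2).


lambda = ln(2) / t_half = ln(2) / 432.2 = 0.001603765 /yr
t = -ln(A/A0) / lambda
t = -ln(0.385) / 0.001603765
t = 595.17 yr

595.17


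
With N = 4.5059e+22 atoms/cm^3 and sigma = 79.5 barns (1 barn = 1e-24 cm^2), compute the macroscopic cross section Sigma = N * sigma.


Sigma = N * sigma_barns * 1e-24
Sigma = 4.5059e+22 * 79.5 * 1e-24
Sigma = 3.5822 /cm

3.5822


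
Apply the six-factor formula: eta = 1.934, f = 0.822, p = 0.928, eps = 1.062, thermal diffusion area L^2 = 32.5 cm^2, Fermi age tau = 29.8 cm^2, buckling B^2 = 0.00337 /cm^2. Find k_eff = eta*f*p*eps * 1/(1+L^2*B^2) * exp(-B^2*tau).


k_inf = eta*f*p*eps = 1.934*0.822*0.928*1.062 = 1.566754
P_TNL = 1/(1 + L^2*B^2) = 1/(1 + 32.5*0.00337) = 0.9012866
P_FNL = exp(-B^2*tau) = exp(-0.00337*29.8) = 0.9044520
k_eff = k_inf * P_TNL * P_FNL = 1.566754 * 0.9012866 * 0.9044520
k_eff = 1.2772

1.2772


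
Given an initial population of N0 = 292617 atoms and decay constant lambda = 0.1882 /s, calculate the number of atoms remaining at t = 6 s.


N = N0 * exp(-lambda * t)
N = 292617 * exp(-0.1882 * 6)
N = 94601

94601


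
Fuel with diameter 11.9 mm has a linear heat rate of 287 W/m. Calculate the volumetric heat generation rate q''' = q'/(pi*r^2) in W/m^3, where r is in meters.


r = D / 2 / 1000 = 11.9 / 2 / 1000 = 0.00595 m
q''' = q' / (pi * r^2)
q''' = 287 / (pi * 0.00595^2)
q''' = 2.5805e+06 W/m^3

2.5805e+06


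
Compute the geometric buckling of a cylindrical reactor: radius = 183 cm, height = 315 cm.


B^2 = (2.405/R)^2 + (pi/H)^2
B^2 = (2.405/183)^2 + (pi/315)^2
B^2 = 2.7218e-04 /cm^2

2.7218e-04


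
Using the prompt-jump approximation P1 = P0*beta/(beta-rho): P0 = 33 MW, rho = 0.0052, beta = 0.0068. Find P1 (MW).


P1/P0 = beta / (beta - rho)
P1/P0 = 0.0068 / (0.0068 - 0.0052) = 4.250000
P1 = 33 * 4.250000 = 140.25 MW

140.25


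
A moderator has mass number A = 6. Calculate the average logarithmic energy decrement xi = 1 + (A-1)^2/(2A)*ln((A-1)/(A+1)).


xi = 1 + (A-1)^2/(2A) * ln((A-1)/(A+1))
xi = 1 + (6-1)^2/(2*6) * ln((6-1)/(6 +1))
xi = 0.29902

0.29902


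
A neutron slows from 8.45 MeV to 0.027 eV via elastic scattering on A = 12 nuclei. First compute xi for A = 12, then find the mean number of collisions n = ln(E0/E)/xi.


xi = 1 + (A-1)^2/(2A)*ln((A-1)/(A+1)) = 0.1577690 (for A = 12)
n = ln(E0/E) / xi
n = ln(8.45e6 / 0.027) / 0.1577690
n = ln(3.129630e+08) / 0.1577690 = 123.99

123.99


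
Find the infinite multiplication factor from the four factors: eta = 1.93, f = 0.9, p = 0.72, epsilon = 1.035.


k_inf = eta * f * p * epsilon
k_inf = 1.93 * 0.9 * 0.72 * 1.035
k_inf = 1.2944

1.2944


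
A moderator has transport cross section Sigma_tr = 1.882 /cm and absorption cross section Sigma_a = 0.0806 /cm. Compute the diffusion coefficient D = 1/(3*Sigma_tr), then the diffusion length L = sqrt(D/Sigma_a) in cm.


D = 1 / (3 * Sigma_tr) = 1 / (3 * 1.882) = 0.1771165 cm
L = sqrt(D / Sigma_a)
L = sqrt(0.1771165 / 0.0806)
L = 1.4824 cm

1.4824


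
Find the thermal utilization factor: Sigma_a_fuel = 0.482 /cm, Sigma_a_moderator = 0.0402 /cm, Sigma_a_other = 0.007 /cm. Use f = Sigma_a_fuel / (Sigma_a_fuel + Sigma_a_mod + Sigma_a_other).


f = Sigma_a_fuel / (Sigma_a_fuel + Sigma_a_mod + Sigma_a_other)
f = 0.482 / (0.482 + 0.0402 + 0.007)
f = 0.91081

0.91081


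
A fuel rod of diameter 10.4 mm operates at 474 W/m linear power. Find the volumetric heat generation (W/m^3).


r = D / 2 / 1000 = 10.4 / 2 / 1000 = 0.0052 m
q''' = q' / (pi * r^2)
q''' = 474 / (pi * 0.0052^2)
q''' = 5.5798e+06 W/m^3

5.5798e+06


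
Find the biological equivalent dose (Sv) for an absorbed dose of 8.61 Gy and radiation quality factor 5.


H = D * Q
H = 8.61 * 5
H = 43.050 Sv

43.050


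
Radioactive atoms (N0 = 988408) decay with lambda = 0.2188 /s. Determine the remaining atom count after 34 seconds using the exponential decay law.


N = N0 * exp(-lambda * t)
N = 988408 * exp(-0.2188 * 34)
N = 580.94

580.94
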